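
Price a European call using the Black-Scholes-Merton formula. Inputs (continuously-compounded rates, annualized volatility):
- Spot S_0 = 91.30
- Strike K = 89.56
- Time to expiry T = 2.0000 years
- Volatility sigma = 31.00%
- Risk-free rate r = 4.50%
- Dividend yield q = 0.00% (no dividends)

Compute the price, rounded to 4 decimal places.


d1 = (ln(S/K) + (r - q + 0.5*sigma^2) * T) / (sigma * sqrt(T)) = 0.46838296
d2 = d1 - sigma * sqrt(T) = 0.02997676
exp(-rT) = 0.91393119; exp(-qT) = 1.00000000
C = S_0 * exp(-qT) * N(d1) - K * exp(-rT) * N(d2)
N(d1) = 0.68024462; N(d2) = 0.51195720
C = 91.3000 * 1.00000000 * 0.68024462 - 89.5600 * 0.91393119 * 0.51195720 = 20.2018

Answer: Price = 20.2018


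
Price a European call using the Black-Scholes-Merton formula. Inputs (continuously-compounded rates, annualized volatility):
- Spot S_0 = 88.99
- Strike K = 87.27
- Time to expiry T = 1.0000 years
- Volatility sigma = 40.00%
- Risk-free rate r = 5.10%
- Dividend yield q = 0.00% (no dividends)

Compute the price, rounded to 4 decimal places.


d1 = (ln(S/K) + (r - q + 0.5*sigma^2) * T) / (sigma * sqrt(T)) = 0.37629311
d2 = d1 - sigma * sqrt(T) = -0.02370689
exp(-rT) = 0.95027867; exp(-qT) = 1.00000000
C = S_0 * exp(-qT) * N(d1) - K * exp(-rT) * N(d2)
N(d1) = 0.64665050; N(d2) = 0.49054320
C = 88.9900 * 1.00000000 * 0.64665050 - 87.2700 * 0.95027867 * 0.49054320 = 16.8643

Answer: Price = 16.8643


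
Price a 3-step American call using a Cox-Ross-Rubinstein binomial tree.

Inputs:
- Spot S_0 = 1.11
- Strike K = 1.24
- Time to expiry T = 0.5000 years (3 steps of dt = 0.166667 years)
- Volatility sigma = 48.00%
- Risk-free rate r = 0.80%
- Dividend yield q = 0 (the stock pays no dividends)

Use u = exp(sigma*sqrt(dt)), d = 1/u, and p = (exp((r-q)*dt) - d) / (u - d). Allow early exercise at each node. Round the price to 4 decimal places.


Answer: Price = V(0,0) = 0.1081

Derivation:
dt = T/N = 0.166667
u = exp(sigma*sqrt(dt)) = 1.216477; d = 1/u = 0.822046
p = (exp((r-q)*dt) - d) / (u - d) = 0.454549
Discount per step: exp(-r*dt) = 0.998668
Stock lattice S(k, i) with i counting down-moves:
  k=0: S(0,0) = 1.1100
  k=1: S(1,0) = 1.3503; S(1,1) = 0.9125
  k=2: S(2,0) = 1.6426; S(2,1) = 1.1100; S(2,2) = 0.7501
  k=3: S(3,0) = 1.9982; S(3,1) = 1.3503; S(3,2) = 0.9125; S(3,3) = 0.6166
Terminal payoffs V(N, i) = max(S_T - K, 0):
  V(3,0) = 0.758182; V(3,1) = 0.110290; V(3,2) = 0.000000; V(3,3) = 0.000000
Backward induction: V(k, i) = exp(-r*dt) * [p * V(k+1, i) + (1-p) * V(k+1, i+1)]; then take max(V_cont, immediate exercise) for American.
  V(2,0) = exp(-r*dt) * [p*0.758182 + (1-p)*0.110290] = 0.404249; exercise = 0.402597; V(2,0) = max -> 0.404249
  V(2,1) = exp(-r*dt) * [p*0.110290 + (1-p)*0.000000] = 0.050065; exercise = 0.000000; V(2,1) = max -> 0.050065
  V(2,2) = exp(-r*dt) * [p*0.000000 + (1-p)*0.000000] = 0.000000; exercise = 0.000000; V(2,2) = max -> 0.000000
  V(1,0) = exp(-r*dt) * [p*0.404249 + (1-p)*0.050065] = 0.210778; exercise = 0.110290; V(1,0) = max -> 0.210778
  V(1,1) = exp(-r*dt) * [p*0.050065 + (1-p)*0.000000] = 0.022727; exercise = 0.000000; V(1,1) = max -> 0.022727
  V(0,0) = exp(-r*dt) * [p*0.210778 + (1-p)*0.022727] = 0.108061; exercise = 0.000000; V(0,0) = max -> 0.108061


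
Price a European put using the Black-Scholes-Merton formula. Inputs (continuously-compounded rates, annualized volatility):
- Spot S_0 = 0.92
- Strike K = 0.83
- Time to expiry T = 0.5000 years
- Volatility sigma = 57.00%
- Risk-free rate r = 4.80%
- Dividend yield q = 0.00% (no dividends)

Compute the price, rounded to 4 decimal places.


d1 = (ln(S/K) + (r - q + 0.5*sigma^2) * T) / (sigma * sqrt(T)) = 0.51649305
d2 = d1 - sigma * sqrt(T) = 0.11344218
exp(-rT) = 0.97628571; exp(-qT) = 1.00000000
P = K * exp(-rT) * N(-d2) - S_0 * exp(-qT) * N(-d1)
N(-d1) = 0.30275505; N(-d2) = 0.45484000
P = 0.8300 * 0.97628571 * 0.45484000 - 0.9200 * 1.00000000 * 0.30275505 = 0.0900

Answer: Price = 0.0900


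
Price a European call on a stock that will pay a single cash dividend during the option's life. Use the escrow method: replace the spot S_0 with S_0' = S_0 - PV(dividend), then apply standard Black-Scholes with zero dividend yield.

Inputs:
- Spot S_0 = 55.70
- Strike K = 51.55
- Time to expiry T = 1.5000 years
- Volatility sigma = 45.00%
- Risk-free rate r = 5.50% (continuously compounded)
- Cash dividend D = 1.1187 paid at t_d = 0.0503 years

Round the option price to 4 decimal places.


PV(D) = D * exp(-r * t_d) = 1.1187 * 0.99723732 = 1.11560939
S_0' = S_0 - PV(D) = 55.7000 - 1.11560939 = 54.58439061
d1 = (ln(S_0'/K) + (r + sigma^2/2)*T) / (sigma*sqrt(T)) = 0.52903670
d2 = d1 - sigma*sqrt(T) = -0.02209849
exp(-rT) = 0.92081144
N(d1) = 0.70161001; N(d2) = 0.49118470
C = S_0' * N(d1) - K * exp(-rT) * N(d2) = 54.58439061 * 0.70161001 - 51.5500 * 0.92081144 * 0.49118470 = 14.9815

Answer: Price = 14.9815


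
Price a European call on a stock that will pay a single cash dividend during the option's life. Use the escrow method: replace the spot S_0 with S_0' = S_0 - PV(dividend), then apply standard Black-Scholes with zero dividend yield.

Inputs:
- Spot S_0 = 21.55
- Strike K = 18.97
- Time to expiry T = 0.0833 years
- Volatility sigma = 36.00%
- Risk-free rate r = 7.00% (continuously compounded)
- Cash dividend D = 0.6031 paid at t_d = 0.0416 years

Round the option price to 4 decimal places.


PV(D) = D * exp(-r * t_d) = 0.6031 * 0.99709224 = 0.60134633
S_0' = S_0 - PV(D) = 21.5500 - 0.60134633 = 20.94865367
d1 = (ln(S_0'/K) + (r + sigma^2/2)*T) / (sigma*sqrt(T)) = 1.06296470
d2 = d1 - sigma*sqrt(T) = 0.95906244
exp(-rT) = 0.99418597
N(d1) = 0.85610102; N(d2) = 0.83123635
C = S_0' * N(d1) - K * exp(-rT) * N(d2) = 20.94865367 * 0.85610102 - 18.9700 * 0.99418597 * 0.83123635 = 2.2573

Answer: Price = 2.2573


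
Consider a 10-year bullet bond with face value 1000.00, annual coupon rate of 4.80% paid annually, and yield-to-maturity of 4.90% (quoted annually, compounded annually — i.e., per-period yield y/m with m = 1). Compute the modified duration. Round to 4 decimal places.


Coupon per period c = face * coupon_rate / m = 48.000000
Periods per year m = 1; per-period yield y/m = 0.049000
Number of cashflows N = 10
Cashflows (t years, CF_t, discount factor 1/(1+y/m)^(m*t), PV):
  t = 1.0000: CF_t = 48.000000, DF = 0.953289, PV = 45.757865
  t = 2.0000: CF_t = 48.000000, DF = 0.908760, PV = 43.620462
  t = 3.0000: CF_t = 48.000000, DF = 0.866310, PV = 41.582900
  t = 4.0000: CF_t = 48.000000, DF = 0.825844, PV = 39.640515
  t = 5.0000: CF_t = 48.000000, DF = 0.787268, PV = 37.788861
  t = 6.0000: CF_t = 48.000000, DF = 0.750494, PV = 36.023699
  t = 7.0000: CF_t = 48.000000, DF = 0.715437, PV = 34.340991
  t = 8.0000: CF_t = 48.000000, DF = 0.682018, PV = 32.736883
  t = 9.0000: CF_t = 48.000000, DF = 0.650161, PV = 31.207706
  t = 10.0000: CF_t = 1048.000000, DF = 0.619791, PV = 649.540747
Price P = sum_t PV_t = 992.240628
First compute Macaulay numerator sum_t t * PV_t:
  t * PV_t at t = 1.0000: 45.757865
  t * PV_t at t = 2.0000: 87.240924
  t * PV_t at t = 3.0000: 124.748700
  t * PV_t at t = 4.0000: 158.562059
  t * PV_t at t = 5.0000: 188.944303
  t * PV_t at t = 6.0000: 216.142196
  t * PV_t at t = 7.0000: 240.386935
  t * PV_t at t = 8.0000: 261.895067
  t * PV_t at t = 9.0000: 280.869353
  t * PV_t at t = 10.0000: 6495.407474
Macaulay duration D = 8099.954874 / 992.240628 = 8.163297
Modified duration = D / (1 + y/m) = 8.163297 / (1 + 0.049000) = 7.781980

Answer: Modified duration = 7.7820


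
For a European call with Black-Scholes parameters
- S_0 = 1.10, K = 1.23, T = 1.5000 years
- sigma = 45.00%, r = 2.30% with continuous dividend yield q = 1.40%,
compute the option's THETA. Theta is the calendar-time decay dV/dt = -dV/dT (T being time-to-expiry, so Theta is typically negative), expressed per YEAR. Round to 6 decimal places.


d1 = 0.0973826589; d2 = -0.4537525332
phi(d1) = 0.3970550971; exp(-qT) = 0.9792189646; exp(-rT) = 0.9660883397
Theta = -S*exp(-qT)*phi(d1)*sigma/(2*sqrt(T)) - r*K*exp(-rT)*N(d2) + q*S*exp(-qT)*N(d1)
N(d1) = 0.5387887423; N(d2) = 0.3250034757; sqrt(T) = 1.2247448714
Term 1 = -1.1000 * 0.9792189646 * 0.3970550971 * 0.4500 / (2 * 1.2247448714) = -0.0785706173
Term 2 = -0.0230 * 1.2300 * 0.9660883397 * 0.3250034757 = -0.0088825527
Term 3 = 0.0140 * 1.1000 * 0.9792189646 * 0.5387887423 = 0.0081249192
Theta = -0.0785706173 + (-0.0088825527) + (0.0081249192) = -0.079328

Answer: Theta = -0.079328


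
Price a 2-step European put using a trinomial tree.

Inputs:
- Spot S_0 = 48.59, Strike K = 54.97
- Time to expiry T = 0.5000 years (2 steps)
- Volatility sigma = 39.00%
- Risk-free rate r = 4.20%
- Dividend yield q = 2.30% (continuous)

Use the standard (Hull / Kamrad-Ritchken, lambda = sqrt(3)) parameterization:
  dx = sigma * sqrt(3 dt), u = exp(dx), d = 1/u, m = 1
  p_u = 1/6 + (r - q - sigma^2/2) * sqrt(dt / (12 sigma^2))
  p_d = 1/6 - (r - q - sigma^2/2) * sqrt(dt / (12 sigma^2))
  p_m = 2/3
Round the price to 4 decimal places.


dt = T/N = 0.250000; dx = sigma*sqrt(3*dt) = 0.337750
u = exp(dx) = 1.401790; d = 1/u = 0.713374
p_u = 0.145553, p_m = 0.666667, p_d = 0.187781
Discount per step: exp(-r*dt) = 0.989555
Stock lattice S(k, j) with j the centered position index:
  k=0: S(0,+0) = 48.5900
  k=1: S(1,-1) = 34.6628; S(1,+0) = 48.5900; S(1,+1) = 68.1130
  k=2: S(2,-2) = 24.7275; S(2,-1) = 34.6628; S(2,+0) = 48.5900; S(2,+1) = 68.1130; S(2,+2) = 95.4801
Terminal payoffs V(N, j) = max(K - S_T, 0):
  V(2,-2) = 30.242452; V(2,-1) = 20.307173; V(2,+0) = 6.380000; V(2,+1) = 0.000000; V(2,+2) = 0.000000
Backward induction: V(k, j) = exp(-r*dt) * [p_u * V(k+1, j+1) + p_m * V(k+1, j) + p_d * V(k+1, j-1)]
  V(1,-1) = exp(-r*dt) * [p_u*6.380000 + p_m*20.307173 + p_d*30.242452] = 19.935266
  V(1,+0) = exp(-r*dt) * [p_u*0.000000 + p_m*6.380000 + p_d*20.307173] = 7.982371
  V(1,+1) = exp(-r*dt) * [p_u*0.000000 + p_m*0.000000 + p_d*6.380000] = 1.185527
  V(0,+0) = exp(-r*dt) * [p_u*1.185527 + p_m*7.982371 + p_d*19.935266] = 9.141108

Answer: Price = V(0,0) = 9.1411


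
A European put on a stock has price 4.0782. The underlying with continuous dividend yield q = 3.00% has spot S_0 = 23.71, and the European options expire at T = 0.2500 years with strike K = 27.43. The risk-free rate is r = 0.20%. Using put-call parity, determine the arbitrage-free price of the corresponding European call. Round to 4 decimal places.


Answer: Call price = 0.1948

Derivation:
Put-call parity: C - P = S_0 * exp(-qT) - K * exp(-rT).
S_0 * exp(-qT) = 23.7100 * 0.99252805 = 23.53284018
K * exp(-rT) = 27.4300 * 0.99950012 = 27.41628843
C = P + S*exp(-qT) - K*exp(-rT)
C = 4.0782 + 23.53284018 - 27.41628843 = 0.1948


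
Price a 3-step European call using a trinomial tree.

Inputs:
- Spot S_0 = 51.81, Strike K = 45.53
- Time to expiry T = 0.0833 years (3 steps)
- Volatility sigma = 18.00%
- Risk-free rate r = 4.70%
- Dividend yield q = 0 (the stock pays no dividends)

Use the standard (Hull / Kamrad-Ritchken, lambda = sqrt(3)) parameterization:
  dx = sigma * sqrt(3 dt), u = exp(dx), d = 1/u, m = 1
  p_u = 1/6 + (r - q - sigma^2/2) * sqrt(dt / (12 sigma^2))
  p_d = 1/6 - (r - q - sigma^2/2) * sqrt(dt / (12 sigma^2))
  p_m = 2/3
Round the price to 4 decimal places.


Answer: Price = V(0,0) = 6.4626

Derivation:
dt = T/N = 0.027767; dx = sigma*sqrt(3*dt) = 0.051951
u = exp(dx) = 1.053324; d = 1/u = 0.949375
p_u = 0.174898, p_m = 0.666667, p_d = 0.158436
Discount per step: exp(-r*dt) = 0.998696
Stock lattice S(k, j) with j the centered position index:
  k=0: S(0,+0) = 51.8100
  k=1: S(1,-1) = 49.1871; S(1,+0) = 51.8100; S(1,+1) = 54.5727
  k=2: S(2,-2) = 46.6970; S(2,-1) = 49.1871; S(2,+0) = 51.8100; S(2,+1) = 54.5727; S(2,+2) = 57.4828
  k=3: S(3,-3) = 44.3330; S(3,-2) = 46.6970; S(3,-1) = 49.1871; S(3,+0) = 51.8100; S(3,+1) = 54.5727; S(3,+2) = 57.4828; S(3,+3) = 60.5480
Terminal payoffs V(N, j) = max(S_T - K, 0):
  V(3,-3) = 0.000000; V(3,-2) = 1.167047; V(3,-1) = 3.657132; V(3,+0) = 6.280000; V(3,+1) = 9.042730; V(3,+2) = 11.952781; V(3,+3) = 15.018008
Backward induction: V(k, j) = exp(-r*dt) * [p_u * V(k+1, j+1) + p_m * V(k+1, j) + p_d * V(k+1, j-1)]
  V(2,-2) = exp(-r*dt) * [p_u*3.657132 + p_m*1.167047 + p_d*0.000000] = 1.415806
  V(2,-1) = exp(-r*dt) * [p_u*6.280000 + p_m*3.657132 + p_d*1.167047] = 3.716494
  V(2,+0) = exp(-r*dt) * [p_u*9.042730 + p_m*6.280000 + p_d*3.657132] = 6.339360
  V(2,+1) = exp(-r*dt) * [p_u*11.952781 + p_m*9.042730 + p_d*6.280000] = 9.102090
  V(2,+2) = exp(-r*dt) * [p_u*15.018008 + p_m*11.952781 + p_d*9.042730] = 12.012139
  V(1,-1) = exp(-r*dt) * [p_u*6.339360 + p_m*3.716494 + p_d*1.415806] = 3.805746
  V(1,+0) = exp(-r*dt) * [p_u*9.102090 + p_m*6.339360 + p_d*3.716494] = 6.398644
  V(1,+1) = exp(-r*dt) * [p_u*12.012139 + p_m*9.102090 + p_d*6.339360] = 9.161372
  V(0,+0) = exp(-r*dt) * [p_u*9.161372 + p_m*6.398644 + p_d*3.805746] = 6.462591


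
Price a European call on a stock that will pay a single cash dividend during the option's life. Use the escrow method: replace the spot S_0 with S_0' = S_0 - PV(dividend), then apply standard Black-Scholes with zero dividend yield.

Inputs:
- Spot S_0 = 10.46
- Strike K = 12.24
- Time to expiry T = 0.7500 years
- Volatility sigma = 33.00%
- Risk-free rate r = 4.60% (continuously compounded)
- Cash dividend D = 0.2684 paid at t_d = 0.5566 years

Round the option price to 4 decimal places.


PV(D) = D * exp(-r * t_d) = 0.2684 * 0.97472139 = 0.26161522
S_0' = S_0 - PV(D) = 10.4600 - 0.26161522 = 10.19838478
d1 = (ln(S_0'/K) + (r + sigma^2/2)*T) / (sigma*sqrt(T)) = -0.37490126
d2 = d1 - sigma*sqrt(T) = -0.66068964
exp(-rT) = 0.96608834
N(d1) = 0.35386695; N(d2) = 0.25440568
C = S_0' * N(d1) - K * exp(-rT) * N(d2) = 10.19838478 * 0.35386695 - 12.2400 * 0.96608834 * 0.25440568 = 0.6005

Answer: Price = 0.6005


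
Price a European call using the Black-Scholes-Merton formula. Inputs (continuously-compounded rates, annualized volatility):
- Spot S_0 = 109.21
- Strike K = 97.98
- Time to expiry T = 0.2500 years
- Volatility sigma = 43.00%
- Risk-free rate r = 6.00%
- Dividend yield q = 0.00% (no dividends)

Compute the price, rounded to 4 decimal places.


Answer: Price = 16.5571

Derivation:
d1 = (ln(S/K) + (r - q + 0.5*sigma^2) * T) / (sigma * sqrt(T)) = 0.68196167
d2 = d1 - sigma * sqrt(T) = 0.46696167
exp(-rT) = 0.98511194; exp(-qT) = 1.00000000
C = S_0 * exp(-qT) * N(d1) - K * exp(-rT) * N(d2)
N(d1) = 0.75236840; N(d2) = 0.67973635
C = 109.2100 * 1.00000000 * 0.75236840 - 97.9800 * 0.98511194 * 0.67973635 = 16.5571


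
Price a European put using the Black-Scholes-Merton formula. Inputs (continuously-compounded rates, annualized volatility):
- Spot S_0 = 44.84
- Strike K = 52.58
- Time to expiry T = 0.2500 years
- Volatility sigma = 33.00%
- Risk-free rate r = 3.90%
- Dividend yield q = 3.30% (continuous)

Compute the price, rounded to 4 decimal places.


d1 = (ln(S/K) + (r - q + 0.5*sigma^2) * T) / (sigma * sqrt(T)) = -0.87347104
d2 = d1 - sigma * sqrt(T) = -1.03847104
exp(-rT) = 0.99029738; exp(-qT) = 0.99178394
P = K * exp(-rT) * N(-d2) - S_0 * exp(-qT) * N(-d1)
N(-d1) = 0.80879681; N(-d2) = 0.85047459
P = 52.5800 * 0.99029738 * 0.85047459 - 44.8400 * 0.99178394 * 0.80879681 = 8.3156

Answer: Price = 8.3156


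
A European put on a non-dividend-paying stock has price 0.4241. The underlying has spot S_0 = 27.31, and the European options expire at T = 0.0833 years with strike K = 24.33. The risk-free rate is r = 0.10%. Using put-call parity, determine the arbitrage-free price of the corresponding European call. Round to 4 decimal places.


Put-call parity: C - P = S_0 * exp(-qT) - K * exp(-rT).
S_0 * exp(-qT) = 27.3100 * 1.00000000 = 27.31000000
K * exp(-rT) = 24.3300 * 0.99991670 = 24.32797340
C = P + S*exp(-qT) - K*exp(-rT)
C = 0.4241 + 27.31000000 - 24.32797340 = 3.4061

Answer: Call price = 3.4061


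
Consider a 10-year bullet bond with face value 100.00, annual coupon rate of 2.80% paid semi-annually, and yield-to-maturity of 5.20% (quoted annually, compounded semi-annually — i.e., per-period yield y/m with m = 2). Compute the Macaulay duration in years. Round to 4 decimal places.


Coupon per period c = face * coupon_rate / m = 1.400000
Periods per year m = 2; per-period yield y/m = 0.026000
Number of cashflows N = 20
Cashflows (t years, CF_t, discount factor 1/(1+y/m)^(m*t), PV):
  t = 0.5000: CF_t = 1.400000, DF = 0.974659, PV = 1.364522
  t = 1.0000: CF_t = 1.400000, DF = 0.949960, PV = 1.329944
  t = 1.5000: CF_t = 1.400000, DF = 0.925887, PV = 1.296242
  t = 2.0000: CF_t = 1.400000, DF = 0.902424, PV = 1.263393
  t = 2.5000: CF_t = 1.400000, DF = 0.879555, PV = 1.231378
  t = 3.0000: CF_t = 1.400000, DF = 0.857266, PV = 1.200173
  t = 3.5000: CF_t = 1.400000, DF = 0.835542, PV = 1.169759
  t = 4.0000: CF_t = 1.400000, DF = 0.814369, PV = 1.140116
  t = 4.5000: CF_t = 1.400000, DF = 0.793732, PV = 1.111224
  t = 5.0000: CF_t = 1.400000, DF = 0.773618, PV = 1.083065
  t = 5.5000: CF_t = 1.400000, DF = 0.754013, PV = 1.055619
  t = 6.0000: CF_t = 1.400000, DF = 0.734906, PV = 1.028868
  t = 6.5000: CF_t = 1.400000, DF = 0.716282, PV = 1.002795
  t = 7.0000: CF_t = 1.400000, DF = 0.698131, PV = 0.977383
  t = 7.5000: CF_t = 1.400000, DF = 0.680440, PV = 0.952615
  t = 8.0000: CF_t = 1.400000, DF = 0.663197, PV = 0.928475
  t = 8.5000: CF_t = 1.400000, DF = 0.646390, PV = 0.904946
  t = 9.0000: CF_t = 1.400000, DF = 0.630010, PV = 0.882014
  t = 9.5000: CF_t = 1.400000, DF = 0.614045, PV = 0.859663
  t = 10.0000: CF_t = 101.400000, DF = 0.598484, PV = 60.686311
Price P = sum_t PV_t = 81.468508
Macaulay numerator sum_t t * PV_t:
  t * PV_t at t = 0.5000: 0.682261
  t * PV_t at t = 1.0000: 1.329944
  t * PV_t at t = 1.5000: 1.944362
  t * PV_t at t = 2.0000: 2.526787
  t * PV_t at t = 2.5000: 3.078444
  t * PV_t at t = 3.0000: 3.600519
  t * PV_t at t = 3.5000: 4.094158
  t * PV_t at t = 4.0000: 4.560465
  t * PV_t at t = 4.5000: 5.000510
  t * PV_t at t = 5.0000: 5.415324
  t * PV_t at t = 5.5000: 5.805903
  t * PV_t at t = 6.0000: 6.173209
  t * PV_t at t = 6.5000: 6.518170
  t * PV_t at t = 7.0000: 6.841684
  t * PV_t at t = 7.5000: 7.144616
  t * PV_t at t = 8.0000: 7.427801
  t * PV_t at t = 8.5000: 7.692045
  t * PV_t at t = 9.0000: 7.938127
  t * PV_t at t = 9.5000: 8.166797
  t * PV_t at t = 10.0000: 606.863112
Macaulay duration D = (sum_t t * PV_t) / P = 702.804238 / 81.468508 = 8.626698

Answer: Macaulay duration = 8.6267 years


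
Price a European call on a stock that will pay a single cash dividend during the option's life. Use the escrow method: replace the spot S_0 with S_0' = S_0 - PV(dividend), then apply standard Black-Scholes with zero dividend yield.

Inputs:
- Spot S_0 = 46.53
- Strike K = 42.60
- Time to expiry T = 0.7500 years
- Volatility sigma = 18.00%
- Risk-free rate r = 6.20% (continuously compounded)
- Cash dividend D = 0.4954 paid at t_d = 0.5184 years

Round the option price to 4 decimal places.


PV(D) = D * exp(-r * t_d) = 0.4954 * 0.96837023 = 0.47973061
S_0' = S_0 - PV(D) = 46.5300 - 0.47973061 = 46.05026939
d1 = (ln(S_0'/K) + (r + sigma^2/2)*T) / (sigma*sqrt(T)) = 0.87583625
d2 = d1 - sigma*sqrt(T) = 0.71995168
exp(-rT) = 0.95456456
N(d1) = 0.80944047; N(d2) = 0.76422263
C = S_0' * N(d1) - K * exp(-rT) * N(d2) = 46.05026939 * 0.80944047 - 42.6000 * 0.95456456 * 0.76422263 = 6.1983

Answer: Price = 6.1983


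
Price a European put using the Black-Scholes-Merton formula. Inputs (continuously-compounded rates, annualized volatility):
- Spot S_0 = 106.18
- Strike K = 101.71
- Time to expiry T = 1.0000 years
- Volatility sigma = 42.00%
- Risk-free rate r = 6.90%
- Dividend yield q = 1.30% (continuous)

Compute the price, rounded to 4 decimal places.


d1 = (ln(S/K) + (r - q + 0.5*sigma^2) * T) / (sigma * sqrt(T)) = 0.44573843
d2 = d1 - sigma * sqrt(T) = 0.02573843
exp(-rT) = 0.93332668; exp(-qT) = 0.98708414
P = K * exp(-rT) * N(-d2) - S_0 * exp(-qT) * N(-d1)
N(-d1) = 0.32789310; N(-d2) = 0.48973299
P = 101.7100 * 0.93332668 * 0.48973299 - 106.1800 * 0.98708414 * 0.32789310 = 12.1237

Answer: Price = 12.1237


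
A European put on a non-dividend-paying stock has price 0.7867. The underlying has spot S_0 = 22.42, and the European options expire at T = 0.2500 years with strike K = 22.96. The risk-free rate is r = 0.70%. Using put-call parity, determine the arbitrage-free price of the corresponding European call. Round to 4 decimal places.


Put-call parity: C - P = S_0 * exp(-qT) - K * exp(-rT).
S_0 * exp(-qT) = 22.4200 * 1.00000000 = 22.42000000
K * exp(-rT) = 22.9600 * 0.99825153 = 22.91985514
C = P + S*exp(-qT) - K*exp(-rT)
C = 0.7867 + 22.42000000 - 22.91985514 = 0.2868

Answer: Call price = 0.2868


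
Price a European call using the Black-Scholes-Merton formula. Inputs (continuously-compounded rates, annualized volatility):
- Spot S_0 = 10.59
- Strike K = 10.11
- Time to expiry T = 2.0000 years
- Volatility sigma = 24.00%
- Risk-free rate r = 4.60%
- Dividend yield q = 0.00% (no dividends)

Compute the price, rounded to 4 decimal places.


d1 = (ln(S/K) + (r - q + 0.5*sigma^2) * T) / (sigma * sqrt(T)) = 0.57742672
d2 = d1 - sigma * sqrt(T) = 0.23801546
exp(-rT) = 0.91210515; exp(-qT) = 1.00000000
C = S_0 * exp(-qT) * N(d1) - K * exp(-rT) * N(d2)
N(d1) = 0.71817438; N(d2) = 0.59406545
C = 10.5900 * 1.00000000 * 0.71817438 - 10.1100 * 0.91210515 * 0.59406545 = 2.1274

Answer: Price = 2.1274


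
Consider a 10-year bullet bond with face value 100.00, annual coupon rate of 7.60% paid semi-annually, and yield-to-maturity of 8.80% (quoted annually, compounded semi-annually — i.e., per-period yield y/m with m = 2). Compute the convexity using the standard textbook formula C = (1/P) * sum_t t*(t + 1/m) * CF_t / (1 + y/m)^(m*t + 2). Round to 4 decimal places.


Answer: Convexity = 59.5512

Derivation:
Coupon per period c = face * coupon_rate / m = 3.800000
Periods per year m = 2; per-period yield y/m = 0.044000
Number of cashflows N = 20
Cashflows (t years, CF_t, discount factor 1/(1+y/m)^(m*t), PV):
  t = 0.5000: CF_t = 3.800000, DF = 0.957854, PV = 3.639847
  t = 1.0000: CF_t = 3.800000, DF = 0.917485, PV = 3.486443
  t = 1.5000: CF_t = 3.800000, DF = 0.878817, PV = 3.339505
  t = 2.0000: CF_t = 3.800000, DF = 0.841779, PV = 3.198760
  t = 2.5000: CF_t = 3.800000, DF = 0.806302, PV = 3.063946
  t = 3.0000: CF_t = 3.800000, DF = 0.772320, PV = 2.934814
  t = 3.5000: CF_t = 3.800000, DF = 0.739770, PV = 2.811125
  t = 4.0000: CF_t = 3.800000, DF = 0.708592, PV = 2.692648
  t = 4.5000: CF_t = 3.800000, DF = 0.678728, PV = 2.579165
  t = 5.0000: CF_t = 3.800000, DF = 0.650122, PV = 2.470464
  t = 5.5000: CF_t = 3.800000, DF = 0.622722, PV = 2.366345
  t = 6.0000: CF_t = 3.800000, DF = 0.596477, PV = 2.266614
  t = 6.5000: CF_t = 3.800000, DF = 0.571339, PV = 2.171086
  t = 7.0000: CF_t = 3.800000, DF = 0.547259, PV = 2.079585
  t = 7.5000: CF_t = 3.800000, DF = 0.524195, PV = 1.991939
  t = 8.0000: CF_t = 3.800000, DF = 0.502102, PV = 1.907988
  t = 8.5000: CF_t = 3.800000, DF = 0.480941, PV = 1.827575
  t = 9.0000: CF_t = 3.800000, DF = 0.460671, PV = 1.750550
  t = 9.5000: CF_t = 3.800000, DF = 0.441256, PV = 1.676772
  t = 10.0000: CF_t = 103.800000, DF = 0.422659, PV = 43.871995
Price P = sum_t PV_t = 92.127167
Convexity numerator sum_t t*(t + 1/m) * CF_t / (1+y/m)^(m*t + 2):
  t = 0.5000: term = 1.669753
  t = 1.0000: term = 4.798139
  t = 1.5000: term = 9.191838
  t = 2.0000: term = 14.674071
  t = 2.5000: term = 21.083435
  t = 3.0000: term = 28.272806
  t = 3.5000: term = 36.108308
  t = 4.0000: term = 44.468360
  t = 4.5000: term = 53.242768
  t = 5.0000: term = 62.331892
  t = 5.5000: term = 71.645852
  t = 6.0000: term = 81.103804
  t = 6.5000: term = 90.633242
  t = 7.0000: term = 100.169365
  t = 7.5000: term = 109.654477
  t = 8.0000: term = 119.037428
  t = 8.5000: term = 128.273090
  t = 9.0000: term = 137.321879
  t = 9.5000: term = 146.149297
  t = 10.0000: term = 4226.449478
Convexity = (1/P) * sum = 5486.279282 / 92.127167 = 59.551156


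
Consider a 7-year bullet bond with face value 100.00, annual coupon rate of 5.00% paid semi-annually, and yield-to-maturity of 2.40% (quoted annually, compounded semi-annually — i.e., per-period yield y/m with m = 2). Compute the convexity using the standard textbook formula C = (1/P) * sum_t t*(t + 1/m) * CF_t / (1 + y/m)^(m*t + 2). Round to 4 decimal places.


Answer: Convexity = 42.3396

Derivation:
Coupon per period c = face * coupon_rate / m = 2.500000
Periods per year m = 2; per-period yield y/m = 0.012000
Number of cashflows N = 14
Cashflows (t years, CF_t, discount factor 1/(1+y/m)^(m*t), PV):
  t = 0.5000: CF_t = 2.500000, DF = 0.988142, PV = 2.470356
  t = 1.0000: CF_t = 2.500000, DF = 0.976425, PV = 2.441063
  t = 1.5000: CF_t = 2.500000, DF = 0.964847, PV = 2.412118
  t = 2.0000: CF_t = 2.500000, DF = 0.953406, PV = 2.383515
  t = 2.5000: CF_t = 2.500000, DF = 0.942101, PV = 2.355252
  t = 3.0000: CF_t = 2.500000, DF = 0.930930, PV = 2.327324
  t = 3.5000: CF_t = 2.500000, DF = 0.919891, PV = 2.299728
  t = 4.0000: CF_t = 2.500000, DF = 0.908983, PV = 2.272458
  t = 4.5000: CF_t = 2.500000, DF = 0.898205, PV = 2.245512
  t = 5.0000: CF_t = 2.500000, DF = 0.887554, PV = 2.218885
  t = 5.5000: CF_t = 2.500000, DF = 0.877030, PV = 2.192575
  t = 6.0000: CF_t = 2.500000, DF = 0.866630, PV = 2.166576
  t = 6.5000: CF_t = 2.500000, DF = 0.856354, PV = 2.140885
  t = 7.0000: CF_t = 102.500000, DF = 0.846200, PV = 86.735461
Price P = sum_t PV_t = 116.661708
Convexity numerator sum_t t*(t + 1/m) * CF_t / (1+y/m)^(m*t + 2):
  t = 0.5000: term = 1.206059
  t = 1.0000: term = 3.575273
  t = 1.5000: term = 7.065757
  t = 2.0000: term = 11.636622
  t = 2.5000: term = 17.247958
  t = 3.0000: term = 23.860811
  t = 3.5000: term = 31.437169
  t = 4.0000: term = 39.939938
  t = 4.5000: term = 49.332928
  t = 5.0000: term = 59.580830
  t = 5.5000: term = 70.649206
  t = 6.0000: term = 82.504463
  t = 6.5000: term = 95.113840
  t = 7.0000: term = 4446.261165
Convexity = (1/P) * sum = 4939.412020 / 116.661708 = 42.339617


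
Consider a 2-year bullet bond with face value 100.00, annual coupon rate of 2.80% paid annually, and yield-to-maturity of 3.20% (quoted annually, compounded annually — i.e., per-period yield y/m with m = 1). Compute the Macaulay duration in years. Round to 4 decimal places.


Answer: Macaulay duration = 1.9727 years

Derivation:
Coupon per period c = face * coupon_rate / m = 2.800000
Periods per year m = 1; per-period yield y/m = 0.032000
Number of cashflows N = 2
Cashflows (t years, CF_t, discount factor 1/(1+y/m)^(m*t), PV):
  t = 1.0000: CF_t = 2.800000, DF = 0.968992, PV = 2.713178
  t = 2.0000: CF_t = 102.800000, DF = 0.938946, PV = 96.523646
Price P = sum_t PV_t = 99.236825
Macaulay numerator sum_t t * PV_t:
  t * PV_t at t = 1.0000: 2.713178
  t * PV_t at t = 2.0000: 193.047293
Macaulay duration D = (sum_t t * PV_t) / P = 195.760471 / 99.236825 = 1.972660


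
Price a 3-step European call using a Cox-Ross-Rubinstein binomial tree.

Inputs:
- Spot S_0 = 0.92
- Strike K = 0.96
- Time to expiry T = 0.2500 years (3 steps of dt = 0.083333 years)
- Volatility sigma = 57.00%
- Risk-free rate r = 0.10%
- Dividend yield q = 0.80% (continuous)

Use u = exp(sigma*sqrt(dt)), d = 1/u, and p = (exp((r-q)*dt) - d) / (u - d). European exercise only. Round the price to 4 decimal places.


Answer: Price = V(0,0) = 0.0947

Derivation:
dt = T/N = 0.083333
u = exp(sigma*sqrt(dt)) = 1.178856; d = 1/u = 0.848280
p = (exp((r-q)*dt) - d) / (u - d) = 0.457192
Discount per step: exp(-r*dt) = 0.999917
Stock lattice S(k, i) with i counting down-moves:
  k=0: S(0,0) = 0.9200
  k=1: S(1,0) = 1.0845; S(1,1) = 0.7804
  k=2: S(2,0) = 1.2785; S(2,1) = 0.9200; S(2,2) = 0.6620
  k=3: S(3,0) = 1.5072; S(3,1) = 1.0845; S(3,2) = 0.7804; S(3,3) = 0.5616
Terminal payoffs V(N, i) = max(S_T - K, 0):
  V(3,0) = 0.547199; V(3,1) = 0.124548; V(3,2) = 0.000000; V(3,3) = 0.000000
Backward induction: V(k, i) = exp(-r*dt) * [p * V(k+1, i) + (1-p) * V(k+1, i+1)].
  V(2,0) = exp(-r*dt) * [p*0.547199 + (1-p)*0.124548] = 0.317754
  V(2,1) = exp(-r*dt) * [p*0.124548 + (1-p)*0.000000] = 0.056938
  V(2,2) = exp(-r*dt) * [p*0.000000 + (1-p)*0.000000] = 0.000000
  V(1,0) = exp(-r*dt) * [p*0.317754 + (1-p)*0.056938] = 0.176166
  V(1,1) = exp(-r*dt) * [p*0.056938 + (1-p)*0.000000] = 0.026029
  V(0,0) = exp(-r*dt) * [p*0.176166 + (1-p)*0.026029] = 0.094663


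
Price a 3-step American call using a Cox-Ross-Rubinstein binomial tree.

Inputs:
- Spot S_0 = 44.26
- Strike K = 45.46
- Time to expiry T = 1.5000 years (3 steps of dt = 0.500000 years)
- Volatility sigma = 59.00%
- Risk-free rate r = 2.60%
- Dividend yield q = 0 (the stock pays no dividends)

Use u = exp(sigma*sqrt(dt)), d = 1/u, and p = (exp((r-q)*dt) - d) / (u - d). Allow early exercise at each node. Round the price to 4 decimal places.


Answer: Price = V(0,0) = 13.6332

Derivation:
dt = T/N = 0.500000
u = exp(sigma*sqrt(dt)) = 1.517695; d = 1/u = 0.658894
p = (exp((r-q)*dt) - d) / (u - d) = 0.412425
Discount per step: exp(-r*dt) = 0.987084
Stock lattice S(k, i) with i counting down-moves:
  k=0: S(0,0) = 44.2600
  k=1: S(1,0) = 67.1732; S(1,1) = 29.1626
  k=2: S(2,0) = 101.9485; S(2,1) = 44.2600; S(2,2) = 19.2151
  k=3: S(3,0) = 154.7267; S(3,1) = 67.1732; S(3,2) = 29.1626; S(3,3) = 12.6607
Terminal payoffs V(N, i) = max(S_T - K, 0):
  V(3,0) = 109.266700; V(3,1) = 21.713198; V(3,2) = 0.000000; V(3,3) = 0.000000
Backward induction: V(k, i) = exp(-r*dt) * [p * V(k+1, i) + (1-p) * V(k+1, i+1)]; then take max(V_cont, immediate exercise) for American.
  V(2,0) = exp(-r*dt) * [p*109.266700 + (1-p)*21.713198] = 57.075610; exercise = 56.488454; V(2,0) = max -> 57.075610
  V(2,1) = exp(-r*dt) * [p*21.713198 + (1-p)*0.000000] = 8.839400; exercise = 0.000000; V(2,1) = max -> 8.839400
  V(2,2) = exp(-r*dt) * [p*0.000000 + (1-p)*0.000000] = 0.000000; exercise = 0.000000; V(2,2) = max -> 0.000000
  V(1,0) = exp(-r*dt) * [p*57.075610 + (1-p)*8.839400] = 28.362096; exercise = 21.713198; V(1,0) = max -> 28.362096
  V(1,1) = exp(-r*dt) * [p*8.839400 + (1-p)*0.000000] = 3.598502; exercise = 0.000000; V(1,1) = max -> 3.598502
  V(0,0) = exp(-r*dt) * [p*28.362096 + (1-p)*3.598502] = 13.633234; exercise = 0.000000; V(0,0) = max -> 13.633234


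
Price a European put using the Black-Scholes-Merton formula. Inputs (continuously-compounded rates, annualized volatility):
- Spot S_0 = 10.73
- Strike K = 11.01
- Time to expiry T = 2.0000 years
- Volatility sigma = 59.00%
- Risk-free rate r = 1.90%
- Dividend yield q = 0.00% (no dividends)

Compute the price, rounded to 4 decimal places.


Answer: Price = 3.3847

Derivation:
d1 = (ln(S/K) + (r - q + 0.5*sigma^2) * T) / (sigma * sqrt(T)) = 0.43186200
d2 = d1 - sigma * sqrt(T) = -0.40252400
exp(-rT) = 0.96271294; exp(-qT) = 1.00000000
P = K * exp(-rT) * N(-d2) - S_0 * exp(-qT) * N(-d1)
N(-d1) = 0.33292086; N(-d2) = 0.65635079
P = 11.0100 * 0.96271294 * 0.65635079 - 10.7300 * 1.00000000 * 0.33292086 = 3.3847


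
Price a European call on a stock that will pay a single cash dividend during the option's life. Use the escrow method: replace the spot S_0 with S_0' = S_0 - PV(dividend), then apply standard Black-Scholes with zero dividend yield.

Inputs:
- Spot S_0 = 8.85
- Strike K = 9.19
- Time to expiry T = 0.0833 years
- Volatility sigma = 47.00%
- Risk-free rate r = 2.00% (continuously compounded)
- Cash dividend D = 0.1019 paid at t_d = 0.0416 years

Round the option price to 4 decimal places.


Answer: Price = 0.3008

Derivation:
PV(D) = D * exp(-r * t_d) = 0.1019 * 0.99916835 = 0.10181525
S_0' = S_0 - PV(D) = 8.8500 - 0.10181525 = 8.74818475
d1 = (ln(S_0'/K) + (r + sigma^2/2)*T) / (sigma*sqrt(T)) = -0.28310491
d2 = d1 - sigma*sqrt(T) = -0.41875508
exp(-rT) = 0.99833539
N(d1) = 0.38854821; N(d2) = 0.33769757
C = S_0' * N(d1) - K * exp(-rT) * N(d2) = 8.74818475 * 0.38854821 - 9.1900 * 0.99833539 * 0.33769757 = 0.3008


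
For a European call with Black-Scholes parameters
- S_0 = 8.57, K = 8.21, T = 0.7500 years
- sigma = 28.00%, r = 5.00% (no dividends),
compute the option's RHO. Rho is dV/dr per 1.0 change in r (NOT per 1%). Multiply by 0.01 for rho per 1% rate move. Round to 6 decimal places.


Answer: Rho = 3.459565

Derivation:
d1 = 0.4528686402; d2 = 0.2103815271
phi(d1) = 0.3600603813; exp(-qT) = 1.0000000000; exp(-rT) = 0.9631944177
N(d2) = 0.5833150454
Rho = K*T*exp(-rT)*N(d2) = 8.2100 * 0.7500 * 0.9631944177 * 0.5833150454 = 3.459565


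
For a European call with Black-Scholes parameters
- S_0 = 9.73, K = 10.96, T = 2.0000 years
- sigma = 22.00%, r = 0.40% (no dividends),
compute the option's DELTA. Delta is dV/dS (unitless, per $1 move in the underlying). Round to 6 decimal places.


d1 = -0.2013273956; d2 = -0.5124543793
phi(d1) = 0.3909385497; exp(-qT) = 1.0000000000; exp(-rT) = 0.9920319148
N(d1) = 0.4202212913
Delta = exp(-qT) * N(d1) = 1.0000000000 * 0.4202212913 = 0.420221

Answer: Delta = 0.420221


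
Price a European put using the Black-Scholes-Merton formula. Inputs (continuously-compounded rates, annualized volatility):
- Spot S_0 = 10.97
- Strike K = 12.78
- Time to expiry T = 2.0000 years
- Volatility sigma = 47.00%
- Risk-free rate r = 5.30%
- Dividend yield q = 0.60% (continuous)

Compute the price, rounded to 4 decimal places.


Answer: Price = 3.2462

Derivation:
d1 = (ln(S/K) + (r - q + 0.5*sigma^2) * T) / (sigma * sqrt(T)) = 0.24400122
d2 = d1 - sigma * sqrt(T) = -0.42067915
exp(-rT) = 0.89942465; exp(-qT) = 0.98807171
P = K * exp(-rT) * N(-d2) - S_0 * exp(-qT) * N(-d1)
N(-d1) = 0.40361494; N(-d2) = 0.66300531
P = 12.7800 * 0.89942465 * 0.66300531 - 10.9700 * 0.98807171 * 0.40361494 = 3.2462


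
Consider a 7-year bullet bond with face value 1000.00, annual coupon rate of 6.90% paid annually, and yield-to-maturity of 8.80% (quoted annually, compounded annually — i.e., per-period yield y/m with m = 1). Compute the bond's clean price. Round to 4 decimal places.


Coupon per period c = face * coupon_rate / m = 69.000000
Periods per year m = 1; per-period yield y/m = 0.088000
Number of cashflows N = 7
Cashflows (t years, CF_t, discount factor 1/(1+y/m)^(m*t), PV):
  t = 1.0000: CF_t = 69.000000, DF = 0.919118, PV = 63.419118
  t = 2.0000: CF_t = 69.000000, DF = 0.844777, PV = 58.289630
  t = 3.0000: CF_t = 69.000000, DF = 0.776450, PV = 53.575028
  t = 4.0000: CF_t = 69.000000, DF = 0.713649, PV = 49.241753
  t = 5.0000: CF_t = 69.000000, DF = 0.655927, PV = 45.258965
  t = 6.0000: CF_t = 69.000000, DF = 0.602874, PV = 41.598313
  t = 7.0000: CF_t = 1069.000000, DF = 0.554112, PV = 592.345969
Price P = sum_t PV_t = 903.728776

Answer: Price = 903.7288


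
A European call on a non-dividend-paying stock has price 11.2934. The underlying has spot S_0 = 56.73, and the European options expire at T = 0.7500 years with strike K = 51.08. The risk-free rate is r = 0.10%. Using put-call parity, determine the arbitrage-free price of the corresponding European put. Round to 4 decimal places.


Answer: Put price = 5.6051

Derivation:
Put-call parity: C - P = S_0 * exp(-qT) - K * exp(-rT).
S_0 * exp(-qT) = 56.7300 * 1.00000000 = 56.73000000
K * exp(-rT) = 51.0800 * 0.99925028 = 51.04170436
P = C - S*exp(-qT) + K*exp(-rT)
P = 11.2934 - 56.73000000 + 51.04170436 = 5.6051


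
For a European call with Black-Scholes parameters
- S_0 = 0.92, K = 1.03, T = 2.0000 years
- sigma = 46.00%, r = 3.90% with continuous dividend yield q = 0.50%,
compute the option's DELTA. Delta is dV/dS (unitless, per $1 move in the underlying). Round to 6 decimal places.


Answer: Delta = 0.595116

Derivation:
d1 = 0.2561872291; d2 = -0.3943510096
phi(d1) = 0.3860630884; exp(-qT) = 0.9900498337; exp(-rT) = 0.9249644265
N(d1) = 0.6010968653
Delta = exp(-qT) * N(d1) = 0.9900498337 * 0.6010968653 = 0.595116


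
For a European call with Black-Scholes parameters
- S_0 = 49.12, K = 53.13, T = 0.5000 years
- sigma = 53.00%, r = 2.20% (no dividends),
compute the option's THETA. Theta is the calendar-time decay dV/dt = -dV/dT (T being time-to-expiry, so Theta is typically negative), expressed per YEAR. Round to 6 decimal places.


d1 = 0.0073366821; d2 = -0.3674299119
phi(d1) = 0.3989315436; exp(-qT) = 1.0000000000; exp(-rT) = 0.9890602788
Theta = -S*exp(-qT)*phi(d1)*sigma/(2*sqrt(T)) - r*K*exp(-rT)*N(d2) + q*S*exp(-qT)*N(d1)
N(d1) = 0.5029268864; N(d2) = 0.3566491815; sqrt(T) = 0.7071067812
Term 1 = -49.1200 * 1.0000000000 * 0.3989315436 * 0.5300 / (2 * 0.7071067812) = -7.3437453222
Term 2 = -0.0220 * 53.1300 * 0.9890602788 * 0.3566491815 = -0.4123124883
Term 3 = 0 (no dividend yield, q = 0)
Theta = -7.3437453222 + (-0.4123124883) + (0.0000000000) = -7.756058

Answer: Theta = -7.756058


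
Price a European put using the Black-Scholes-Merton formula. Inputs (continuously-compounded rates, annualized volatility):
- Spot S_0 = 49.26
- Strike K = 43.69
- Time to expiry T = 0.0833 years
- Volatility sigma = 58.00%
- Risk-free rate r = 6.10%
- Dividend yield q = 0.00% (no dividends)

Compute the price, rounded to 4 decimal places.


d1 = (ln(S/K) + (r - q + 0.5*sigma^2) * T) / (sigma * sqrt(T)) = 0.83086677
d2 = d1 - sigma * sqrt(T) = 0.66346869
exp(-rT) = 0.99493159; exp(-qT) = 1.00000000
P = K * exp(-rT) * N(-d2) - S_0 * exp(-qT) * N(-d1)
N(-d1) = 0.20302445; N(-d2) = 0.25351521
P = 43.6900 * 0.99493159 * 0.25351521 - 49.2600 * 1.00000000 * 0.20302445 = 1.0190

Answer: Price = 1.0190


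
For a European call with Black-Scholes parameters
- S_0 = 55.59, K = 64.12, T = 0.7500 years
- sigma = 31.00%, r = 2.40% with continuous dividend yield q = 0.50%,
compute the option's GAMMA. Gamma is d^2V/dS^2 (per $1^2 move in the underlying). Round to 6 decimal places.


Answer: Gamma = 0.025098

Derivation:
d1 = -0.3444192297; d2 = -0.6128871049
phi(d1) = 0.3759681540; exp(-qT) = 0.9962570225; exp(-rT) = 0.9821610324
Gamma = exp(-qT) * phi(d1) / (S * sigma * sqrt(T)) = 0.9962570225 * 0.3759681540 / (55.5900 * 0.3100 * 0.8660254038) = 0.025098


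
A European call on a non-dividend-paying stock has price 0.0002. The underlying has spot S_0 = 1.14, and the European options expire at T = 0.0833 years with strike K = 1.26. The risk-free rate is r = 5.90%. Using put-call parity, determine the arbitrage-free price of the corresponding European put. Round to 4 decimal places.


Put-call parity: C - P = S_0 * exp(-qT) - K * exp(-rT).
S_0 * exp(-qT) = 1.1400 * 1.00000000 = 1.14000000
K * exp(-rT) = 1.2600 * 0.99509736 = 1.25382267
P = C - S*exp(-qT) + K*exp(-rT)
P = 0.0002 - 1.14000000 + 1.25382267 = 0.1140

Answer: Put price = 0.1140


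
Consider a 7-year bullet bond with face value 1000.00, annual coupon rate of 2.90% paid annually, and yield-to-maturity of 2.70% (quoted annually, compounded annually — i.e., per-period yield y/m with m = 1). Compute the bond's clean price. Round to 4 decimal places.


Answer: Price = 1012.6027

Derivation:
Coupon per period c = face * coupon_rate / m = 29.000000
Periods per year m = 1; per-period yield y/m = 0.027000
Number of cashflows N = 7
Cashflows (t years, CF_t, discount factor 1/(1+y/m)^(m*t), PV):
  t = 1.0000: CF_t = 29.000000, DF = 0.973710, PV = 28.237585
  t = 2.0000: CF_t = 29.000000, DF = 0.948111, PV = 27.495214
  t = 3.0000: CF_t = 29.000000, DF = 0.923185, PV = 26.772361
  t = 4.0000: CF_t = 29.000000, DF = 0.898914, PV = 26.068511
  t = 5.0000: CF_t = 29.000000, DF = 0.875282, PV = 25.383165
  t = 6.0000: CF_t = 29.000000, DF = 0.852270, PV = 24.715838
  t = 7.0000: CF_t = 1029.000000, DF = 0.829864, PV = 853.929997
Price P = sum_t PV_t = 1012.602671


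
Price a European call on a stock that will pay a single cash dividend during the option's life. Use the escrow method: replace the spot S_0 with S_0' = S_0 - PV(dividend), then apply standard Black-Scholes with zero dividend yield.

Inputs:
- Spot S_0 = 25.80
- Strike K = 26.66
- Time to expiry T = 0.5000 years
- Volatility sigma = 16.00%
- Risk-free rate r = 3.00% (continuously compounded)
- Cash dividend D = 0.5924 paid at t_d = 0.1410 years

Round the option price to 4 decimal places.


PV(D) = D * exp(-r * t_d) = 0.5924 * 0.99577893 = 0.58989944
S_0' = S_0 - PV(D) = 25.8000 - 0.58989944 = 25.21010056
d1 = (ln(S_0'/K) + (r + sigma^2/2)*T) / (sigma*sqrt(T)) = -0.30511291
d2 = d1 - sigma*sqrt(T) = -0.41824999
exp(-rT) = 0.98511194
N(d1) = 0.38014008; N(d2) = 0.33788217
C = S_0' * N(d1) - K * exp(-rT) * N(d2) = 25.21010056 * 0.38014008 - 26.6600 * 0.98511194 * 0.33788217 = 0.7095

Answer: Price = 0.7095


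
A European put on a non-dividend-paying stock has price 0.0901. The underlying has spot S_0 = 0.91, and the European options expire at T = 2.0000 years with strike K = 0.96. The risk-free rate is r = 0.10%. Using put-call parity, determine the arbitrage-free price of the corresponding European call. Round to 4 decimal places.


Answer: Call price = 0.0420

Derivation:
Put-call parity: C - P = S_0 * exp(-qT) - K * exp(-rT).
S_0 * exp(-qT) = 0.9100 * 1.00000000 = 0.91000000
K * exp(-rT) = 0.9600 * 0.99800200 = 0.95808192
C = P + S*exp(-qT) - K*exp(-rT)
C = 0.0901 + 0.91000000 - 0.95808192 = 0.0420
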